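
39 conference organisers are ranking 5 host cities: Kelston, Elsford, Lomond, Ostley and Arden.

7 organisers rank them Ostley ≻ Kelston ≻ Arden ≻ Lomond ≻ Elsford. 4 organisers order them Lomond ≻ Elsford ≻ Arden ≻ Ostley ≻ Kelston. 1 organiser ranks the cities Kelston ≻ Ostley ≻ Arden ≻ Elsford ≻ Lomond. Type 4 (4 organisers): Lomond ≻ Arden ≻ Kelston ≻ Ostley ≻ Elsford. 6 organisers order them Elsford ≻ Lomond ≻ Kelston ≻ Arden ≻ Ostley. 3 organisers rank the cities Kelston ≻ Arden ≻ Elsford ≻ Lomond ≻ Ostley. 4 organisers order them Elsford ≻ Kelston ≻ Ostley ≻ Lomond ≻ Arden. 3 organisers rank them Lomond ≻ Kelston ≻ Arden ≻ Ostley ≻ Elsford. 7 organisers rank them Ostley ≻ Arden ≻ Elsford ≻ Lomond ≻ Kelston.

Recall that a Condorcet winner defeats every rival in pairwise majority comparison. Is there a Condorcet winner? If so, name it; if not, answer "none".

none

Check each pair by majority over 39 ballots:
Kelston vs Elsford: Elsford, 21–18.
Kelston vs Lomond: 15 to 24, Lomond.
Kelston vs Ostley: Kelston preferred on 1+4+6+3+4+3 = 21 ballots; Kelston wins 21–18.
Kelston vs Arden: Kelston wins 24–15.
Elsford–Lomond: Elsford 21–18.
Elsford vs Ostley: Ostley wins 22–17.
Elsford vs Arden: Elsford preferred on 4+6+4 = 14 ballots; Arden wins 25–14.
Lomond vs Ostley: Lomond wins 20–19.
Lomond vs Arden: Lomond preferred on 4+4+6+4+3 = 21 ballots; Lomond wins 21–18.
Ostley vs Arden: Arden wins 20–19.
Each city drops at least one matchup (Kelston loses to Elsford; Elsford loses to Ostley; Lomond loses to Elsford; Ostley loses to Kelston; Arden loses to Kelston); the cycle Kelston > Ostley > Elsford > Kelston rules out a Condorcet winner.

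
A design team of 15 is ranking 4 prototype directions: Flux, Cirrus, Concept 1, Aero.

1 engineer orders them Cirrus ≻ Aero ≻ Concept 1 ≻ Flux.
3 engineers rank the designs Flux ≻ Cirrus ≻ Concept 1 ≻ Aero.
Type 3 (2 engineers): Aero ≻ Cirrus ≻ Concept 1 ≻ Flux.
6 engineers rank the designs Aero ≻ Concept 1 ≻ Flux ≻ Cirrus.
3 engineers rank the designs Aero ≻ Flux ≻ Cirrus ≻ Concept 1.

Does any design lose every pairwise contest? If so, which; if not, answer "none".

none

Head-to-head results (15 engineers):
Flux vs Cirrus: Flux is ranked higher on 3+6+3 = 12 ballots, Cirrus on 3. Flux wins 12–3.
Flux vs Concept 1: Concept 1 wins 9–6.
Flux vs Aero: Aero, 12–3.
Cirrus vs Concept 1: Cirrus, 9–6.
Cirrus vs Aero: Aero, 11–4.
Concept 1 vs Aero: Aero wins 12–3.
Every design wins at least one matchup (Flux beats Cirrus; Cirrus beats Concept 1; Concept 1 beats Flux; Aero beats Flux), so there is no Condorcet loser.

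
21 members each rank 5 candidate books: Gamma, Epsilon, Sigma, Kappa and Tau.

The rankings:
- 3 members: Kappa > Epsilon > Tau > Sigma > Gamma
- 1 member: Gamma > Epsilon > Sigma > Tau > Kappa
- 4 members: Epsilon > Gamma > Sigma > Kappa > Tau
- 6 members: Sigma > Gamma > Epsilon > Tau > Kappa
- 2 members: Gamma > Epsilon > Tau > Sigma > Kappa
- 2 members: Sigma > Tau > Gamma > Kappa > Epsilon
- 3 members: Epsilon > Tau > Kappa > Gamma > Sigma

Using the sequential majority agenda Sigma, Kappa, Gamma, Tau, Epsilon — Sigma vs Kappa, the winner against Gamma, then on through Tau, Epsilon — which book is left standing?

Epsilon

Round 1: Sigma vs Kappa — 15–6, Sigma advances.
Round 2: Sigma vs Gamma — 11–10, Sigma advances.
Round 3: Sigma vs Tau — 13–8, Sigma advances.
Round 4: Sigma vs Epsilon — 8–13, Epsilon advances.
The agenda winner is Epsilon.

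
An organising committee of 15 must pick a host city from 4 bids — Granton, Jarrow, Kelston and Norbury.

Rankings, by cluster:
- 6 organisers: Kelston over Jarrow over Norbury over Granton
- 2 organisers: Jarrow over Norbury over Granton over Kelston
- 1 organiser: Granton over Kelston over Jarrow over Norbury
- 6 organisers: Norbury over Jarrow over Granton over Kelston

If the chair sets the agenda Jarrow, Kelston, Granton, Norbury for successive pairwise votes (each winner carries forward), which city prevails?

Jarrow

Round 1: Jarrow vs Kelston — 8–7, Jarrow advances.
Round 2: Jarrow vs Granton — 14–1, Jarrow advances.
Round 3: Jarrow vs Norbury — 9–6, Jarrow advances.
Jarrow survives the agenda.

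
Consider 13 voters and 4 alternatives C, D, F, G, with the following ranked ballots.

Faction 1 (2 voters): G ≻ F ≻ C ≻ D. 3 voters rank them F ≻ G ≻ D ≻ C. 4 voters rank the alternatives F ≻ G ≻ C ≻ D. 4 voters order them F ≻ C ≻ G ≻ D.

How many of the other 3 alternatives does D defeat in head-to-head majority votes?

D against each rival (13 voters):
D vs C: D is ranked higher on 3 ballots, C on 10. C wins 10–3.
D–F: F 13–0.
D vs G: G, 13–0.
D beats no one; loses to C, F, G — 0 pairwise wins.

0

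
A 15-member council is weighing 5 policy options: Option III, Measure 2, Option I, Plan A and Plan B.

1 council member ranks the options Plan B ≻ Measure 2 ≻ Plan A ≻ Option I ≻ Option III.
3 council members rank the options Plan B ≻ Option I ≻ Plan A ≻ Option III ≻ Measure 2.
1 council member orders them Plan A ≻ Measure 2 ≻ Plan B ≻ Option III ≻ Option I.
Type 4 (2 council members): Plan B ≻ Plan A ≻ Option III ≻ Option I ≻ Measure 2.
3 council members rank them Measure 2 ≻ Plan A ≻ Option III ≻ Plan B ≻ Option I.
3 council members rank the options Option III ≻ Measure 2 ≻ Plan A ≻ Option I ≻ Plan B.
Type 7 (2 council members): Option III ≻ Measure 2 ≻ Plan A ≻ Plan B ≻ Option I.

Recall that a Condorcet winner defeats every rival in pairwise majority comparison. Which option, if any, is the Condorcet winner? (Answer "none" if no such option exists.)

none

Head-to-head results (15 council members):
Option III–Measure 2: Option III 10–5.
Option III vs Option I: Option III wins 11–4.
Option III–Plan A: Plan A 10–5.
Option III vs Plan B: Option III wins 8–7.
Measure 2 vs Option I: Measure 2 wins 10–5.
Measure 2 vs Plan A: Measure 2 wins 9–6.
Measure 2–Plan B: Measure 2 9–6.
Option I–Plan A: Plan A 12–3.
Option I vs Plan B: Plan B wins 12–3.
Plan A vs Plan B: Plan A, 9–6.
Every option loses at least once (Option III loses to Plan A; Measure 2 loses to Option III; Option I loses to Option III; Plan A loses to Measure 2; Plan B loses to Option III). The majority relation contains the cycle Option III beats Measure 2 beats Plan A beats Option III, so there is no Condorcet winner.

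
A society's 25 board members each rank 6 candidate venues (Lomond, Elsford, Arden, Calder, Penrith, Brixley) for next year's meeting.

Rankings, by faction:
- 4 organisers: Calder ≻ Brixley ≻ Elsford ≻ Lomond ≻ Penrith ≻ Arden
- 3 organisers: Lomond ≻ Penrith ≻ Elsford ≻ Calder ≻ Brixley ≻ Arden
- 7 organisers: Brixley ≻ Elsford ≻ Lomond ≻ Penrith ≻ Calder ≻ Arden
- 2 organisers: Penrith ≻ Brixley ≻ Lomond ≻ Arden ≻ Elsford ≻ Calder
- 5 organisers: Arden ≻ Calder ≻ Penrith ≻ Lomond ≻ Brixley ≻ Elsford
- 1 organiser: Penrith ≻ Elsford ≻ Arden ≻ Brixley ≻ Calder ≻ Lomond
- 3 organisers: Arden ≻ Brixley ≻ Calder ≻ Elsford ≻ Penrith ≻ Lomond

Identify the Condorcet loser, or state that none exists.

Head-to-head results (25 organisers):
Lomond vs Elsford: Elsford wins 15–10.
Lomond vs Arden: Lomond preferred on 4+3+7+2 = 16 ballots; Lomond wins 16–9.
Lomond vs Calder: 12 to 13, Calder.
Lomond–Penrith: Lomond 14–11.
Lomond vs Brixley: Brixley, 17–8.
Elsford–Arden: Elsford 15–10.
Elsford vs Calder: Elsford, 13–12.
Elsford vs Penrith: Elsford wins 14–11.
Elsford–Brixley: Brixley 21–4.
Arden vs Calder: Calder, 14–11.
Arden–Penrith: Penrith 17–8.
Arden vs Brixley: Brixley, 16–9.
Calder vs Penrith: 4+5+3 = 12 for Calder, 13 for Penrith — Penrith by 13–12.
Calder vs Brixley: Brixley wins 13–12.
Penrith vs Brixley: Brixley, 14–11.
Only Arden has no wins; Arden is the Condorcet loser.

Arden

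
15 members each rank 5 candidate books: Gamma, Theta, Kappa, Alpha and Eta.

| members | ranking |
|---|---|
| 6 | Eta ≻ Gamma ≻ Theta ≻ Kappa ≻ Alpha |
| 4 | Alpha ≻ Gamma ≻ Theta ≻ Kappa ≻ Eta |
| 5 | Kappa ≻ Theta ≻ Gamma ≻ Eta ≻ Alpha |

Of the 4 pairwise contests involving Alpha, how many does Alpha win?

Alpha against each rival (15 members):
Alpha vs Gamma: 4 for Alpha, 11 for Gamma — Gamma by 11–4.
Alpha vs Theta: Theta wins 11–4.
Alpha vs Kappa: 4 to 11, Kappa.
Alpha vs Eta: Eta wins 11–4.
Alpha beats no one; loses to Gamma, Theta, Kappa, Eta — 0 pairwise wins.

0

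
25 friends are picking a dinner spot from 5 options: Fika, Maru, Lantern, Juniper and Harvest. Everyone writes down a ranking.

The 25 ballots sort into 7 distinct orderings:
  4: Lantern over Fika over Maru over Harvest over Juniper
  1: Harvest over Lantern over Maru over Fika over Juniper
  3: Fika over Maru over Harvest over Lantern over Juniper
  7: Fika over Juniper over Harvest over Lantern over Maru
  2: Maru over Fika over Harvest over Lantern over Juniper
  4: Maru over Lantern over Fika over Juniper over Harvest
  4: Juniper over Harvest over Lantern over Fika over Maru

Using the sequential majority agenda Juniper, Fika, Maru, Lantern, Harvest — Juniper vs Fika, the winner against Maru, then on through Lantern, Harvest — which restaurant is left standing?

Round 1: Juniper vs Fika — 4–21, Fika advances.
Round 2: Fika vs Maru — 18–7, Fika advances.
Round 3: Fika vs Lantern — 12–13, Lantern advances.
Round 4: Lantern vs Harvest — 8–17, Harvest advances.
Harvest survives the agenda.

Harvest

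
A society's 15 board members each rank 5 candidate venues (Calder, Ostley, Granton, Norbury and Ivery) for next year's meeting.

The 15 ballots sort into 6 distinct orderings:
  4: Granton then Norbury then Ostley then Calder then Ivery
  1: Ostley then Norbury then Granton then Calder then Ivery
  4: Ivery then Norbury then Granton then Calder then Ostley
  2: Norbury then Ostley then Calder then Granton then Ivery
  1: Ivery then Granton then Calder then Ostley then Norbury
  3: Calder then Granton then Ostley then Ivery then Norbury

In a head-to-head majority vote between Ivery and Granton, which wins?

Granton

Ballots ranking Ivery above Granton: 4 + 1 = 5.
Ballots ranking Granton above Ivery: 15 − 5 = 10.
Granton wins the head-to-head 10–5.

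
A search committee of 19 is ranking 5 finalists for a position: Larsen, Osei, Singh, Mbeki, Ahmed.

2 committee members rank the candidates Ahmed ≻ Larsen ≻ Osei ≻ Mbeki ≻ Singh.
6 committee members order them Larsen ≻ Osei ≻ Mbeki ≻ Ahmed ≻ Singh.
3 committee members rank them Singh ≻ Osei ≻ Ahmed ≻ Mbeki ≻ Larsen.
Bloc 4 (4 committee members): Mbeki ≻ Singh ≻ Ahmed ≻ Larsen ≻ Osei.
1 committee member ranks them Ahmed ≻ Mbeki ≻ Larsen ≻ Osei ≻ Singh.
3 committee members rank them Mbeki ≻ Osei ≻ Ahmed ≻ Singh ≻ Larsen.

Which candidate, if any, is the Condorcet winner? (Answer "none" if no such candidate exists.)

Pairwise majorities:
Larsen vs Osei: 13 to 6, Larsen.
Larsen vs Singh: Singh, 10–9.
Larsen vs Mbeki: Mbeki, 11–8.
Larsen vs Ahmed: Ahmed wins 13–6.
Osei vs Singh: Osei wins 12–7.
Osei vs Mbeki: Osei, 11–8.
Osei vs Ahmed: 12 to 7, Osei.
Singh vs Mbeki: 3 to 16, Mbeki.
Singh vs Ahmed: Singh is ranked higher on 3+4 = 7 ballots, Ahmed on 12. Ahmed wins 12–7.
Mbeki vs Ahmed: Mbeki preferred on 6+4+3 = 13 ballots; Mbeki wins 13–6.
No candidate is unbeaten: Larsen loses to Singh; Osei loses to Larsen; Singh loses to Osei; Mbeki loses to Osei; Ahmed loses to Osei. In particular Larsen > Osei > Singh > Larsen is a majority cycle — no Condorcet winner exists.

none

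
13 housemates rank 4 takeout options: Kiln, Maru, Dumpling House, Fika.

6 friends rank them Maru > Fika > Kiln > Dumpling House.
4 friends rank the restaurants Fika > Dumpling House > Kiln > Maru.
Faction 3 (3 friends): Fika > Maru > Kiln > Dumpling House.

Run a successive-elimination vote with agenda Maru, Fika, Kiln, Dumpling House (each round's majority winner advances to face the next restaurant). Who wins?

Fika

Round 1: Maru vs Fika — 6–7, Fika advances.
Round 2: Fika vs Kiln — 13–0, Fika advances.
Round 3: Fika vs Dumpling House — 13–0, Fika advances.
Fika survives the agenda.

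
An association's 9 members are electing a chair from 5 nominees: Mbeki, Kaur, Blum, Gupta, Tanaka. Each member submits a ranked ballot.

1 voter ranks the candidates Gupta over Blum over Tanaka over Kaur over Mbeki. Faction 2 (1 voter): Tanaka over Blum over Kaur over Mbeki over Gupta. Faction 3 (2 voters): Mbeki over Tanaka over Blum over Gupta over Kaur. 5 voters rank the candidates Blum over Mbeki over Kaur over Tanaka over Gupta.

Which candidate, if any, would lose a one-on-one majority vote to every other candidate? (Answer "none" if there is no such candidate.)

Gupta

Head-to-head results (9 voters):
Mbeki–Kaur: Mbeki 7–2.
Mbeki–Blum: Blum 7–2.
Mbeki vs Gupta: Mbeki preferred on 1+2+5 = 8 ballots; Mbeki wins 8–1.
Mbeki vs Tanaka: 2+5 = 7 for Mbeki, 2 for Tanaka — Mbeki by 7–2.
Kaur vs Blum: Blum, 9–0.
Kaur vs Gupta: Kaur, 6–3.
Kaur vs Tanaka: Kaur preferred on 5 ballots; Kaur wins 5–4.
Blum–Gupta: Blum 8–1.
Blum vs Tanaka: 6 to 3, Blum.
Gupta vs Tanaka: Gupta preferred on 1 ballot; Tanaka wins 8–1.
Only Gupta has no wins; Gupta is the Condorcet loser.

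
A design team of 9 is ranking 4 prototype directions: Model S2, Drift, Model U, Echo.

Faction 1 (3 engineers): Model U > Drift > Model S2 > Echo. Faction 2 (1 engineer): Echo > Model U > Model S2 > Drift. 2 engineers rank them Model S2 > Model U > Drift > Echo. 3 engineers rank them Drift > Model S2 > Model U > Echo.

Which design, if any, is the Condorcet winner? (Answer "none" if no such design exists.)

Pairwise majorities:
Model S2–Drift: Drift 6–3.
Model S2 vs Model U: 2+3 = 5 for Model S2, 4 for Model U — Model S2 by 5–4.
Model S2 vs Echo: Model S2 wins 8–1.
Drift vs Model U: Model U, 6–3.
Drift vs Echo: Drift wins 8–1.
Model U vs Echo: Model U wins 8–1.
No design is unbeaten: Model S2 loses to Drift; Drift loses to Model U; Model U loses to Model S2; Echo loses to Model S2. In particular Model S2 > Model U > Drift > Model S2 is a majority cycle — no Condorcet winner exists.

none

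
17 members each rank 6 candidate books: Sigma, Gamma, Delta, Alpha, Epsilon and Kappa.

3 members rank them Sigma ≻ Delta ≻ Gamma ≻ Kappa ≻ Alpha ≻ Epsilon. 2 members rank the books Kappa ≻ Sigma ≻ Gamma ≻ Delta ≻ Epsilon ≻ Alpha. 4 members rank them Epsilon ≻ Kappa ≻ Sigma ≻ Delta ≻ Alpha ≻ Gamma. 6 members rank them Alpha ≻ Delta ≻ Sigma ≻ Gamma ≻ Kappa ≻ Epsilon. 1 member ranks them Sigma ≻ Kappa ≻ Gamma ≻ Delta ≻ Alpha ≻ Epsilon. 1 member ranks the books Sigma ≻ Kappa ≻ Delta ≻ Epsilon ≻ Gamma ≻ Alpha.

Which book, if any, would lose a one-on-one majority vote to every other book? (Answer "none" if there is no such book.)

Epsilon

Head-to-head results (17 members):
Sigma vs Gamma: 17 to 0, Sigma.
Sigma vs Delta: Sigma preferred on 3+2+4+1+1 = 11 ballots; Sigma wins 11–6.
Sigma–Alpha: Sigma 11–6.
Sigma vs Epsilon: Sigma is ranked higher on 3+2+6+1+1 = 13 ballots, Epsilon on 4. Sigma wins 13–4.
Sigma–Kappa: Sigma 11–6.
Gamma vs Delta: Delta wins 14–3.
Gamma vs Alpha: Alpha, 10–7.
Gamma vs Epsilon: 3+2+6+1 = 12 for Gamma, 5 for Epsilon — Gamma by 12–5.
Gamma vs Kappa: Gamma, 9–8.
Delta vs Alpha: Delta is ranked higher on 3+2+4+1+1 = 11 ballots, Alpha on 6. Delta wins 11–6.
Delta vs Epsilon: Delta wins 13–4.
Delta vs Kappa: Delta wins 9–8.
Alpha vs Epsilon: Alpha wins 10–7.
Alpha vs Kappa: 6 to 11, Kappa.
Epsilon–Kappa: Kappa 13–4.
Epsilon is beaten in every head-to-head and is the Condorcet loser.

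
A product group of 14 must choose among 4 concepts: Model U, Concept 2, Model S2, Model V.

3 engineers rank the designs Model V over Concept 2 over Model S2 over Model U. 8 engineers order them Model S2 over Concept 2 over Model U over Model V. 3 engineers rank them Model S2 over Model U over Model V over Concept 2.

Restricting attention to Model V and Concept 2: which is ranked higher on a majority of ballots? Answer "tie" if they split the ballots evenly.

Ballots ranking Model V above Concept 2: 3 + 3 = 6.
Ballots ranking Concept 2 above Model V: 14 − 6 = 8.
Concept 2 wins the head-to-head 8–6.

Concept 2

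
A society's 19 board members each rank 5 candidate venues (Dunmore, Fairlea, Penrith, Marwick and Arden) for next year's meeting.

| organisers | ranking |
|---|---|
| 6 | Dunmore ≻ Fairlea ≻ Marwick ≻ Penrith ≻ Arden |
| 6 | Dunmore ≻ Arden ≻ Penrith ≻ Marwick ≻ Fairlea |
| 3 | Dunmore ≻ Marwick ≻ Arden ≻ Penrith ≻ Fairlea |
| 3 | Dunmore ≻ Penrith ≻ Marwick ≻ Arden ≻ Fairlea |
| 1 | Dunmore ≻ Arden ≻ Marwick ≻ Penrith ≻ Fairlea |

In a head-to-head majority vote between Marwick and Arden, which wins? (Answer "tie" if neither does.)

Ballots ranking Marwick above Arden: 6 + 3 + 3 = 12.
Ballots ranking Arden above Marwick: 19 − 12 = 7.
Marwick wins the head-to-head 12–7.

Marwick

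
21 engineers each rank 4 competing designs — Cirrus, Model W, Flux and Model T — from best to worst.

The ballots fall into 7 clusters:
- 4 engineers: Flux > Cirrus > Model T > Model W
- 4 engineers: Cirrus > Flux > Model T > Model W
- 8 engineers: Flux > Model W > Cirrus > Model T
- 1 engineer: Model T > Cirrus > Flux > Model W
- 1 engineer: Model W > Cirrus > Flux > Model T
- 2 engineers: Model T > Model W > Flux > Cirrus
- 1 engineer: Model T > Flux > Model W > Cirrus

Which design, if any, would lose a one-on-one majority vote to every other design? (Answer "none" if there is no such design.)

Pairwise majorities:
Cirrus vs Model W: 4+4+1 = 9 for Cirrus, 12 for Model W — Model W by 12–9.
Cirrus vs Flux: 6 to 15, Flux.
Cirrus–Model T: Cirrus 17–4.
Model W vs Flux: 1+2 = 3 for Model W, 18 for Flux — Flux by 18–3.
Model W vs Model T: Model T wins 12–9.
Flux vs Model T: Flux, 17–4.
No design is winless: Cirrus beats Model T; Model W beats Cirrus; Flux beats Cirrus; Model T beats Model W. There is no Condorcet loser.

none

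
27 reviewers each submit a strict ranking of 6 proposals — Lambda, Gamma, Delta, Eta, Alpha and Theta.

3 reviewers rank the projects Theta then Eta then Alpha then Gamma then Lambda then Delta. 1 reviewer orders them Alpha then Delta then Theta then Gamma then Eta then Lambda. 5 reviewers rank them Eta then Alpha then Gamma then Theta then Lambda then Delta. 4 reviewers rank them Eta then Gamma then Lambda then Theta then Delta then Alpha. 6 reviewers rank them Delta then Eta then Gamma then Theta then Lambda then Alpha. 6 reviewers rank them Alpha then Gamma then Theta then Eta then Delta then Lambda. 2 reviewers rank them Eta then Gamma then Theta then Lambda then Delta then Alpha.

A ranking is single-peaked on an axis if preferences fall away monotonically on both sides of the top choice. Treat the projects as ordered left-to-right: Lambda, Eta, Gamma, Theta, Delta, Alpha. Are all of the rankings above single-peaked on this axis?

no

Axis positions: Lambda=1, Eta=2, Gamma=3, Theta=4, Delta=5, Alpha=6.
Bloc 1: ranking walks positions 4-2-6-3-1-5; Eta is ranked above Gamma even though Gamma lies between Eta and the peak Theta on the axis — preferences dip and rise again. Not single-peaked.
Bloc 2 (peak Alpha at position 6): ranking walks positions 6-5-4-3-2-1, expanding outward from the peak — single-peaked.
Bloc 3: ranking walks positions 2-6-3-4-1-5; Alpha is ranked above Gamma even though Gamma lies between Alpha and the peak Eta on the axis — preferences dip and rise again. Not single-peaked.
Bloc 4 (peak Eta at position 2): ranking walks positions 2-3-1-4-5-6, expanding outward from the peak — single-peaked.
Bloc 5: ranking walks positions 5-2-3-4-1-6; Eta is ranked above Theta even though Theta lies between Eta and the peak Delta on the axis — preferences dip and rise again. Not single-peaked.
Bloc 6: ranking walks positions 6-3-4-2-5-1; Gamma is ranked above Delta even though Delta lies between Gamma and the peak Alpha on the axis — preferences dip and rise again. Not single-peaked.
Bloc 7 (peak Eta at position 2): ranking walks positions 2-3-4-1-5-6, expanding outward from the peak — single-peaked.
Bloc 1 violates single-peakedness, so the profile is not single-peaked on this axis.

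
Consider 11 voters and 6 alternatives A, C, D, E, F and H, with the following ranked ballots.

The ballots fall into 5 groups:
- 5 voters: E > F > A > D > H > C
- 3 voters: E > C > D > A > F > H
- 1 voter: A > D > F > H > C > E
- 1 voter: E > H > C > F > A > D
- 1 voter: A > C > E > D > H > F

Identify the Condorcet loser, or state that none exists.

Pairwise majorities:
A vs C: 7 to 4, A.
A vs D: A is ranked higher on 5+1+1+1 = 8 ballots, D on 3. A wins 8–3.
A vs E: 1+1 = 2 for A, 9 for E — E by 9–2.
A vs F: F wins 6–5.
A vs H: A wins 10–1.
C vs D: D, 6–5.
C vs E: E, 9–2.
C vs F: 3+1+1 = 5 for C, 6 for F — F by 6–5.
C vs H: H, 7–4.
D–E: E 10–1.
D vs F: 3+1+1 = 5 for D, 6 for F — F by 6–5.
D vs H: 10 to 1, D.
E vs F: E, 10–1.
E vs H: E wins 10–1.
F vs H: F, 9–2.
C is beaten in every head-to-head and is the Condorcet loser.

C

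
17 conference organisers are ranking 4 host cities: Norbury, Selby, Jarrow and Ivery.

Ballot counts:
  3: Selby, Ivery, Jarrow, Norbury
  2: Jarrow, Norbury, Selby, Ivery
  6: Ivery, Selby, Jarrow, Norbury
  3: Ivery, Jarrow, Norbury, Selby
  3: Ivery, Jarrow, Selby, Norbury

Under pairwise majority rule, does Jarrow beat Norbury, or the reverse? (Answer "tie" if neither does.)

Ballots ranking Jarrow above Norbury: 3 + 2 + 6 + 3 + 3 = 17.
Ballots ranking Norbury above Jarrow: 17 − 17 = 0.
Jarrow wins the head-to-head 17–0.

Jarrow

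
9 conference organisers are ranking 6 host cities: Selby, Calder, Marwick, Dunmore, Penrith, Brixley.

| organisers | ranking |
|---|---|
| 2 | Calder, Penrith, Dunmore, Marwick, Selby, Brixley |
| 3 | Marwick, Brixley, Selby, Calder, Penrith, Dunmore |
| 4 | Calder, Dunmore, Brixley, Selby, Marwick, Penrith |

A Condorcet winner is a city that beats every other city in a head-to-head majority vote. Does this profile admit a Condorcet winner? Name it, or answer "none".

Calder

Pairwise majorities:
Selby vs Calder: Calder, 6–3.
Selby–Marwick: Marwick 5–4.
Selby vs Dunmore: Dunmore wins 6–3.
Selby–Penrith: Selby 7–2.
Selby vs Brixley: Brixley, 7–2.
Calder–Marwick: Calder 6–3.
Calder–Dunmore: Calder 9–0.
Calder–Penrith: Calder 9–0.
Calder vs Brixley: Calder wins 6–3.
Marwick vs Dunmore: Dunmore wins 6–3.
Marwick–Penrith: Marwick 7–2.
Marwick vs Brixley: Marwick wins 5–4.
Dunmore vs Penrith: Penrith wins 5–4.
Dunmore vs Brixley: Dunmore wins 6–3.
Penrith vs Brixley: Brixley, 7–2.
Calder beats each of Selby, Marwick, Dunmore, Penrith, Brixley — Calder is the Condorcet winner.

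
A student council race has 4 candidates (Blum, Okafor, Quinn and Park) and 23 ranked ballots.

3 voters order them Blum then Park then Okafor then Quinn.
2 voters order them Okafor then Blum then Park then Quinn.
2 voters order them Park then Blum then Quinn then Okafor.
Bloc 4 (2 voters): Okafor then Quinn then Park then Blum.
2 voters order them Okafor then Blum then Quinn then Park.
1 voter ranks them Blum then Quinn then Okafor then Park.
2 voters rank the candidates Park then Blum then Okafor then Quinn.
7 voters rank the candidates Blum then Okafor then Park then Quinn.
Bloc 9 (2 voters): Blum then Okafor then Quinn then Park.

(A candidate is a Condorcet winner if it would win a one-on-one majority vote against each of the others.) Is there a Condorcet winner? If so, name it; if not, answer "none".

Check each pair by majority over 23 ballots:
Blum vs Okafor: Blum wins 17–6.
Blum vs Quinn: Blum wins 21–2.
Blum vs Park: Blum, 17–6.
Okafor–Quinn: Okafor 20–3.
Okafor–Park: Okafor 16–7.
Quinn vs Park: Park, 16–7.
Blum beats each of Okafor, Quinn, Park — Blum is the Condorcet winner.

Blum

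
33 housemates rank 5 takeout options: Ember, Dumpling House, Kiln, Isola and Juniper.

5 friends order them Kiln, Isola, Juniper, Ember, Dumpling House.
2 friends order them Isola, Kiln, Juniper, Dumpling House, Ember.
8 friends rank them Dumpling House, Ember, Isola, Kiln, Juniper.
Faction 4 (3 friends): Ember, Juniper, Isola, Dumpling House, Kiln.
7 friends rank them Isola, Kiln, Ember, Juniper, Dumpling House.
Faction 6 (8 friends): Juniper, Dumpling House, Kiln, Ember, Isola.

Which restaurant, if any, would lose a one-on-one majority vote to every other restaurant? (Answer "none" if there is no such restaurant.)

none

Head-to-head results (33 friends):
Ember vs Dumpling House: Dumpling House, 18–15.
Ember vs Kiln: Kiln wins 22–11.
Ember vs Isola: Ember wins 19–14.
Ember vs Juniper: 18 to 15, Ember.
Dumpling House vs Kiln: 8+3+8 = 19 for Dumpling House, 14 for Kiln — Dumpling House by 19–14.
Dumpling House vs Isola: Dumpling House is ranked higher on 8+8 = 16 ballots, Isola on 17. Isola wins 17–16.
Dumpling House vs Juniper: Dumpling House preferred on 8 ballots; Juniper wins 25–8.
Kiln vs Isola: Kiln preferred on 5+8 = 13 ballots; Isola wins 20–13.
Kiln vs Juniper: Kiln preferred on 5+2+8+7 = 22 ballots; Kiln wins 22–11.
Isola vs Juniper: 22 to 11, Isola.
No restaurant is winless: Ember beats Isola; Dumpling House beats Ember; Kiln beats Ember; Isola beats Dumpling House; Juniper beats Dumpling House. There is no Condorcet loser.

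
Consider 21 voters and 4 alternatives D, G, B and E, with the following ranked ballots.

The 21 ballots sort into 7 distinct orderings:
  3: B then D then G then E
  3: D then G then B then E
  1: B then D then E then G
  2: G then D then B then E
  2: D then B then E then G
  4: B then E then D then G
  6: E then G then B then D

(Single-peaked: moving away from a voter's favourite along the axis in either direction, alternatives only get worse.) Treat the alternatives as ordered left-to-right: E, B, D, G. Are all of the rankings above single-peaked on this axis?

no

Axis positions: E=1, B=2, D=3, G=4.
Type 1 (peak B at position 2): ranking walks positions 2-3-4-1, expanding outward from the peak — single-peaked.
Type 2 (peak D at position 3): ranking walks positions 3-4-2-1, expanding outward from the peak — single-peaked.
Type 3 (peak B at position 2): ranking walks positions 2-3-1-4, expanding outward from the peak — single-peaked.
Type 4 (peak G at position 4): ranking walks positions 4-3-2-1, expanding outward from the peak — single-peaked.
Type 5 (peak D at position 3): ranking walks positions 3-2-1-4, expanding outward from the peak — single-peaked.
Type 6 (peak B at position 2): ranking walks positions 2-1-3-4, expanding outward from the peak — single-peaked.
Type 7: ranking walks positions 1-4-2-3; G is ranked above B even though B lies between G and the peak E on the axis — preferences dip and rise again. Not single-peaked.
Type 7 violates single-peakedness, so the profile is not single-peaked on this axis.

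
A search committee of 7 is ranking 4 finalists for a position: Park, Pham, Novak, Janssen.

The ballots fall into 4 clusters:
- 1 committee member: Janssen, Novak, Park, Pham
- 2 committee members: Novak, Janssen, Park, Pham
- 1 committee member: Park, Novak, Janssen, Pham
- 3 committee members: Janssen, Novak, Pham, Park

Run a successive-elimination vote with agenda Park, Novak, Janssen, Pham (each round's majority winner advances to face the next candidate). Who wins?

Janssen

Round 1: Park vs Novak — 1–6, Novak advances.
Round 2: Novak vs Janssen — 3–4, Janssen advances.
Round 3: Janssen vs Pham — 7–0, Janssen advances.
The agenda winner is Janssen.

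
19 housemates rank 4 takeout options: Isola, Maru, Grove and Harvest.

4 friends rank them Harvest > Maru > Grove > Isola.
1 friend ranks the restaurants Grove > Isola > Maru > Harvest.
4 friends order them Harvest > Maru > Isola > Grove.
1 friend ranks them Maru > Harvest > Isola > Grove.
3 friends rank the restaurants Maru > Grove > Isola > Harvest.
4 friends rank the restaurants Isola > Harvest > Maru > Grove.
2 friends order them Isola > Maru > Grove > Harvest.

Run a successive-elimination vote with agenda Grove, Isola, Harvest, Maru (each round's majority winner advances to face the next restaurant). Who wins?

Round 1: Grove vs Isola — 8–11, Isola advances.
Round 2: Isola vs Harvest — 10–9, Isola advances.
Round 3: Isola vs Maru — 7–12, Maru advances.
The agenda winner is Maru.

Maru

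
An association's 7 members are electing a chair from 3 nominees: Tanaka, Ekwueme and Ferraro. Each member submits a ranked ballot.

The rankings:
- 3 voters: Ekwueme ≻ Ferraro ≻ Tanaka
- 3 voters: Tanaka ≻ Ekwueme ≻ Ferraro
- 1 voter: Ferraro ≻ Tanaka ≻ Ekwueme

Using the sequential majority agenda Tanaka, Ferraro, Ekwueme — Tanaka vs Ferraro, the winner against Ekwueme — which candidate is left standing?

Round 1: Tanaka vs Ferraro — 3–4, Ferraro advances.
Round 2: Ferraro vs Ekwueme — 1–6, Ekwueme advances.
Ekwueme survives the agenda.

Ekwueme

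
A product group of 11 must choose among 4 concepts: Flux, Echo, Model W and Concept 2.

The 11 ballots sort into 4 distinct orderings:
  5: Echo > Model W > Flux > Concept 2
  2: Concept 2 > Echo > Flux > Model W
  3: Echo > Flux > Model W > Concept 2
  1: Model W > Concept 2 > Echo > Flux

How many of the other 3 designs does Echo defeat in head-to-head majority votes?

3

Echo against each rival (11 engineers):
Echo vs Flux: 5+2+3+1 = 11 for Echo, 0 for Flux — Echo by 11–0.
Echo vs Model W: 10 to 1, Echo.
Echo vs Concept 2: Echo is ranked higher on 5+3 = 8 ballots, Concept 2 on 3. Echo wins 8–3.
Echo beats Flux, Model W, Concept 2 — 3 pairwise wins.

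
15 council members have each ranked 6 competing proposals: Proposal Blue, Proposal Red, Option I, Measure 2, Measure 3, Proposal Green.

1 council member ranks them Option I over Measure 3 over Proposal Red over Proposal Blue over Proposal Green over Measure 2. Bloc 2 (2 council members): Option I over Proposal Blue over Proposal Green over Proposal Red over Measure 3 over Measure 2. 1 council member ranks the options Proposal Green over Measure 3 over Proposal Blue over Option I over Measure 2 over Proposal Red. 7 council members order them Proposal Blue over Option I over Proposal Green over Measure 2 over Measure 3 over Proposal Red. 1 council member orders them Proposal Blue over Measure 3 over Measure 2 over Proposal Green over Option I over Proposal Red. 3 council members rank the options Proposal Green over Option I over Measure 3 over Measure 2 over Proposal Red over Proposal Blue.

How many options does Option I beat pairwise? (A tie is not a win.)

4

Option I against each rival (15 council members):
Option I vs Proposal Blue: Proposal Blue wins 9–6.
Option I vs Proposal Red: Option I wins 15–0.
Option I vs Measure 2: Option I, 14–1.
Option I vs Measure 3: 13 to 2, Option I.
Option I vs Proposal Green: Option I, 10–5.
Option I beats Proposal Red, Measure 2, Measure 3, Proposal Green; loses to Proposal Blue — 4 pairwise wins.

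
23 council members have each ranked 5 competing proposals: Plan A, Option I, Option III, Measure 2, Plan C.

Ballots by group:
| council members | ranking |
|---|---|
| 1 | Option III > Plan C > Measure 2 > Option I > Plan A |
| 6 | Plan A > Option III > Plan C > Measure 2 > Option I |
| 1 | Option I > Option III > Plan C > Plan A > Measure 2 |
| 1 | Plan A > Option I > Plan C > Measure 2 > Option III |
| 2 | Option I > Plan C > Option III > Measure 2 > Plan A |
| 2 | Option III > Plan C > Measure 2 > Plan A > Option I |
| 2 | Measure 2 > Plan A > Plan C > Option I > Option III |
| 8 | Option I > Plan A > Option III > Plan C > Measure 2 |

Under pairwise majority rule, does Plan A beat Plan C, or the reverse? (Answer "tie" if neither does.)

Ballots ranking Plan A above Plan C: 6 + 1 + 2 + 8 = 17.
Ballots ranking Plan C above Plan A: 23 − 17 = 6.
Plan A wins the head-to-head 17–6.

Plan A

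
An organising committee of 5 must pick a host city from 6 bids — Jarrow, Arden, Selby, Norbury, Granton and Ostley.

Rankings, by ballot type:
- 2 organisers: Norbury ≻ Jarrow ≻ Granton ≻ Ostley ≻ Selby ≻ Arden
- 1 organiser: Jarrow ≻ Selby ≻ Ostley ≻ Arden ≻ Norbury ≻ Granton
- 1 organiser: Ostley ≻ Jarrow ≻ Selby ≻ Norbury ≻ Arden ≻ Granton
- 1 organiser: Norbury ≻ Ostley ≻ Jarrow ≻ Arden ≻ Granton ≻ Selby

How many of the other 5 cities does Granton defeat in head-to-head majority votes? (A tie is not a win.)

Granton against each rival (5 organisers):
Granton vs Jarrow: 0 to 5, Jarrow.
Granton vs Arden: Granton preferred on 2 ballots; Arden wins 3–2.
Granton vs Selby: Granton, 3–2.
Granton vs Norbury: 0 to 5, Norbury.
Granton vs Ostley: Ostley, 3–2.
Granton beats Selby; loses to Jarrow, Arden, Norbury, Ostley — 1 pairwise win.

1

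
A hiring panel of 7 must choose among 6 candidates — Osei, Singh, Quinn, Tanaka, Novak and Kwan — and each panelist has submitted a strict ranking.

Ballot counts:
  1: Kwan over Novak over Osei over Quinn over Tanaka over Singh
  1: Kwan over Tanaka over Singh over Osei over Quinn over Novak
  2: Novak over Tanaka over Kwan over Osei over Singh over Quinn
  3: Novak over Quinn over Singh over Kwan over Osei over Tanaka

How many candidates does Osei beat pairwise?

Osei against each rival (7 committee members):
Osei vs Singh: 3 to 4, Singh.
Osei vs Quinn: Osei preferred on 1+1+2 = 4 ballots; Osei wins 4–3.
Osei vs Tanaka: Osei preferred on 1+3 = 4 ballots; Osei wins 4–3.
Osei vs Novak: 1 for Osei, 6 for Novak — Novak by 6–1.
Osei vs Kwan: Osei is ranked higher on 0 ballots, Kwan on 7. Kwan wins 7–0.
Osei beats Quinn, Tanaka; loses to Singh, Novak, Kwan — 2 pairwise wins.

2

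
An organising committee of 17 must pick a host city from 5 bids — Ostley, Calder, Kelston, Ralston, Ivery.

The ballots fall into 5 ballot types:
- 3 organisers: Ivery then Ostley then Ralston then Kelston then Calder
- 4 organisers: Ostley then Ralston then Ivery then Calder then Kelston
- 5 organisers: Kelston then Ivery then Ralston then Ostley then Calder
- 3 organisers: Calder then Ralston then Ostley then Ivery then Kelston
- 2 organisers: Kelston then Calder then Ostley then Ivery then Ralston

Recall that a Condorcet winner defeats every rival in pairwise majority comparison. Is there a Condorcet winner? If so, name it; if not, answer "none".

Pairwise majorities:
Ostley vs Calder: 3+4+5 = 12 for Ostley, 5 for Calder — Ostley by 12–5.
Ostley vs Kelston: Ostley, 10–7.
Ostley vs Ralston: 9 to 8, Ostley.
Ostley vs Ivery: Ostley wins 9–8.
Calder–Kelston: Kelston 10–7.
Calder–Ralston: Ralston 12–5.
Calder vs Ivery: 5 to 12, Ivery.
Kelston vs Ralston: Kelston is ranked higher on 5+2 = 7 ballots, Ralston on 10. Ralston wins 10–7.
Kelston vs Ivery: Ivery, 10–7.
Ralston–Ivery: Ivery 10–7.
Only Ostley has no losses; Ostley is the Condorcet winner.

Ostley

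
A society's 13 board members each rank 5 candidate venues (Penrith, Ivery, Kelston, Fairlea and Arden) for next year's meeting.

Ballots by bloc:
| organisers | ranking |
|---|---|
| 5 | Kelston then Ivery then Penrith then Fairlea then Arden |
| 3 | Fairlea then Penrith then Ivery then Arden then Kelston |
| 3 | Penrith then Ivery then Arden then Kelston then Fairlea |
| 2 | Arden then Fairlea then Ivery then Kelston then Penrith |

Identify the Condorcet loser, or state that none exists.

none

Pairwise majorities:
Penrith vs Ivery: 3+3 = 6 for Penrith, 7 for Ivery — Ivery by 7–6.
Penrith vs Kelston: Penrith preferred on 3+3 = 6 ballots; Kelston wins 7–6.
Penrith vs Fairlea: 8 to 5, Penrith.
Penrith vs Arden: Penrith is ranked higher on 5+3+3 = 11 ballots, Arden on 2. Penrith wins 11–2.
Ivery vs Kelston: 8 to 5, Ivery.
Ivery vs Fairlea: 5+3 = 8 for Ivery, 5 for Fairlea — Ivery by 8–5.
Ivery vs Arden: Ivery preferred on 5+3+3 = 11 ballots; Ivery wins 11–2.
Kelston vs Fairlea: 5+3 = 8 for Kelston, 5 for Fairlea — Kelston by 8–5.
Kelston–Arden: Arden 8–5.
Fairlea vs Arden: 8 to 5, Fairlea.
No city is winless: Penrith beats Fairlea; Ivery beats Penrith; Kelston beats Penrith; Fairlea beats Arden; Arden beats Kelston. There is no Condorcet loser.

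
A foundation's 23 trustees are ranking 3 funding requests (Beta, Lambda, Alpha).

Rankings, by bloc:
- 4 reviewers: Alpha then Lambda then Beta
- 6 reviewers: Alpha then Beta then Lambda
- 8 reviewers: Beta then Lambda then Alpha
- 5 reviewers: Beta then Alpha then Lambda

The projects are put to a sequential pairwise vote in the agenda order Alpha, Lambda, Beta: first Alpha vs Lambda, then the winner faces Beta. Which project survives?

Round 1: Alpha vs Lambda — 15–8, Alpha advances.
Round 2: Alpha vs Beta — 10–13, Beta advances.
Beta survives the agenda.

Beta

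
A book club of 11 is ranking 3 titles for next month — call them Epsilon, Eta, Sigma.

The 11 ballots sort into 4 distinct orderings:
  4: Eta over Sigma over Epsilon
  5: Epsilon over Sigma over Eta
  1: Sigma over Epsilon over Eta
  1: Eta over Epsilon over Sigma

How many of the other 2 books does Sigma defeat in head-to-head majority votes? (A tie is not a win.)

Sigma against each rival (11 members):
Sigma–Epsilon: Epsilon 6–5.
Sigma vs Eta: 6 to 5, Sigma.
Sigma beats Eta; loses to Epsilon — 1 pairwise win.

1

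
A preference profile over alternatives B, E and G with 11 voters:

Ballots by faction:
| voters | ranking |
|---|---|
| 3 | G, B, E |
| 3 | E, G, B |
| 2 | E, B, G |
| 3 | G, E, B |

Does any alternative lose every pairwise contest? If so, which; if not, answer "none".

Head-to-head results (11 voters):
B vs E: E wins 8–3.
B vs G: 2 to 9, G.
E vs G: G, 6–5.
B loses to every other alternative — it is the Condorcet loser.

B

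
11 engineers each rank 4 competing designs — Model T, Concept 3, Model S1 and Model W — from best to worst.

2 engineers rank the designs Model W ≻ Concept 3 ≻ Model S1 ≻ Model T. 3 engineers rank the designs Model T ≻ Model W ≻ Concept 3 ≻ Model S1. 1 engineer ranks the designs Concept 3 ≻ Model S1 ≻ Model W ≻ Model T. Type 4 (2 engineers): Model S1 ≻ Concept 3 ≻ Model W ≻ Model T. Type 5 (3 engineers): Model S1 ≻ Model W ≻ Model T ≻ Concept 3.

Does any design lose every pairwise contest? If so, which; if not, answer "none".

Head-to-head results (11 engineers):
Model T–Concept 3: Model T 6–5.
Model T–Model S1: Model S1 8–3.
Model T–Model W: Model W 8–3.
Concept 3 vs Model S1: 2+3+1 = 6 for Concept 3, 5 for Model S1 — Concept 3 by 6–5.
Concept 3 vs Model W: Concept 3 preferred on 1+2 = 3 ballots; Model W wins 8–3.
Model S1–Model W: Model S1 6–5.
Every design wins at least one matchup (Model T beats Concept 3; Concept 3 beats Model S1; Model S1 beats Model T; Model W beats Model T), so there is no Condorcet loser.

none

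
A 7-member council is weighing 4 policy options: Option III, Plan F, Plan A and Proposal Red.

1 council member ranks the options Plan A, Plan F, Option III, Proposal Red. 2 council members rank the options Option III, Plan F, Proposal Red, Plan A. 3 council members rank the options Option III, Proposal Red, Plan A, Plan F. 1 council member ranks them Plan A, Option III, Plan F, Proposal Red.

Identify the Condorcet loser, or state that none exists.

Pairwise majorities:
Option III vs Plan F: Option III wins 6–1.
Option III vs Plan A: 5 to 2, Option III.
Option III vs Proposal Red: Option III, 7–0.
Plan F vs Plan A: Plan A wins 5–2.
Plan F vs Proposal Red: Plan F wins 4–3.
Plan A–Proposal Red: Proposal Red 5–2.
Every option wins at least one matchup (Option III beats Plan F; Plan F beats Proposal Red; Plan A beats Plan F; Proposal Red beats Plan A), so there is no Condorcet loser.

none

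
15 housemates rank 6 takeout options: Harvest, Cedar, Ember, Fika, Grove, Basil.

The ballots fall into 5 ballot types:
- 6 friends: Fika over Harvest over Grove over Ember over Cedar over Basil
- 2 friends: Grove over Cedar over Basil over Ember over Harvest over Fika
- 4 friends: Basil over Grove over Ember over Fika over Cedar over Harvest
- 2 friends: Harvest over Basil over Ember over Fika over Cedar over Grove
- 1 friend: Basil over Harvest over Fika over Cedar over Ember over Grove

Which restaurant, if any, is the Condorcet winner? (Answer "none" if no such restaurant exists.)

Head-to-head results (15 friends):
Harvest vs Cedar: Harvest, 9–6.
Harvest vs Ember: Harvest wins 9–6.
Harvest vs Fika: Fika, 10–5.
Harvest–Grove: Harvest 9–6.
Harvest–Basil: Harvest 8–7.
Cedar vs Ember: Ember wins 12–3.
Cedar vs Fika: Fika, 13–2.
Cedar–Grove: Grove 12–3.
Cedar–Basil: Cedar 8–7.
Ember–Fika: Ember 8–7.
Ember–Grove: Grove 12–3.
Ember–Basil: Basil 9–6.
Fika vs Grove: Fika wins 9–6.
Fika vs Basil: Basil wins 9–6.
Grove–Basil: Grove 8–7.
Every restaurant loses at least once (Harvest loses to Fika; Cedar loses to Harvest; Ember loses to Harvest; Fika loses to Ember; Grove loses to Harvest; Basil loses to Harvest). The majority relation contains the cycle Harvest > Ember > Fika > Harvest, so there is no Condorcet winner.

none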